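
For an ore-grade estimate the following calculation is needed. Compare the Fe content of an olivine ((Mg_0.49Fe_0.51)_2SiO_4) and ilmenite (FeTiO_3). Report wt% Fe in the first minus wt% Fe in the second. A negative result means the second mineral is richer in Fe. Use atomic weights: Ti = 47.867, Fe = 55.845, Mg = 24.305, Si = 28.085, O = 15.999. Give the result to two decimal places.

First mineral: 56.962 g Fe in 172.862 g formula = 32.95 wt% Fe.
Second mineral: 55.845 g Fe in 151.709 g formula = 36.81 wt% Fe.
32.95% − 36.81% gives a difference of -3.86 percentage points.

-3.86 percentage points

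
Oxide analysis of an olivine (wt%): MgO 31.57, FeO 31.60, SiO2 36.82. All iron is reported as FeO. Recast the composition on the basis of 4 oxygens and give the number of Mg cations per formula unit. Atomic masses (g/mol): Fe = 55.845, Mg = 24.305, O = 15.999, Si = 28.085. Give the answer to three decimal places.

MgO (M=40.304): mol = 0.78330; Mg = 0.78330, O = 0.78330.
FeO (M=71.844): mol = 0.43984; Fe = 0.43984, O = 0.43984.
SiO2 (M=60.083): mol = 0.61282; Si = 0.61282, O = 1.22564.
ΣO = 2.44878; factor = 4/ΣO = 1.63347.
Mg apfu = 0.78330 × 1.63347 = 1.279.

1.279 Mg apfu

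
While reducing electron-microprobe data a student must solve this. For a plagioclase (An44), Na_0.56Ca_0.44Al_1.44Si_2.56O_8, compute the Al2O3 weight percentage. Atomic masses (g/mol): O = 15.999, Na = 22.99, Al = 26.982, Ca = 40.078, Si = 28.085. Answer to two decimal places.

M(Na_0.56Ca_0.44Al_1.44Si_2.56O_8) = 269.252 g/mol; M(Al2O3) = 101.961 g/mol.
Moles Al2O3 per formula unit = 1.44 Al ÷ 2 = 0.7200.
Al2O3 fraction = (0.7200 × 101.961) / 269.252 = 73.412/269.252 = 0.2727.

27.27 wt%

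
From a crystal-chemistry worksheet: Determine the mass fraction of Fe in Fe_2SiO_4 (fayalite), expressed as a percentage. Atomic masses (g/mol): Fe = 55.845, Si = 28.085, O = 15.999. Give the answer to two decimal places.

Formula mass = 2·55.845 + 1·28.085 + 4·15.999 = 203.771 g/mol, of which 111.690 g is Fe.
So Fe makes up 111.690/203.771 = 0.5481 of the mass, i.e. 54.81%.

54.81 mass %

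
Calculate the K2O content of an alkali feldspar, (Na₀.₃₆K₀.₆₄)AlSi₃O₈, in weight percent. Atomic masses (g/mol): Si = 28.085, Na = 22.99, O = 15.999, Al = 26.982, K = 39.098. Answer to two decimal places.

Formula mass = 272.528 g/mol.
0.64 K → 0.3200 mol K2O per formula unit; M(K2O) = 94.195, so K2O mass = 30.142 g.
30.142/272.528 × 100 = 11.06 wt%.

11.06 wt%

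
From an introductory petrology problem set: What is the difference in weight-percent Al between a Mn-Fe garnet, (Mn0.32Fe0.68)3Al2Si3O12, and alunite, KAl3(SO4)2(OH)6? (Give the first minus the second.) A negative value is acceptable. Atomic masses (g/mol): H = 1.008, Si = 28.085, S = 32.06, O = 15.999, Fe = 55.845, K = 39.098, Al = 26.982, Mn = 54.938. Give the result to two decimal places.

First mineral: 53.964 g Al in 496.871 g formula = 10.86 wt% Al.
Second mineral: 80.946 g Al in 414.198 g formula = 19.54 wt% Al.
10.86% − 19.54% gives a difference of -8.68 percentage points.

-8.68 percentage points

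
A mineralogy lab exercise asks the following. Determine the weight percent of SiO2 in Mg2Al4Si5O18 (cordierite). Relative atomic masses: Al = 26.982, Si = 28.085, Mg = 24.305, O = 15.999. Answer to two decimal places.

M(Mg2Al4Si5O18) = 584.945 g/mol; M(SiO2) = 60.083 g/mol.
Moles SiO2 per formula unit = 5 Si ÷ 1 = 5.0000.
SiO2 fraction = (5.0000 × 60.083) / 584.945 = 300.415/584.945 = 0.5136.

51.36 wt%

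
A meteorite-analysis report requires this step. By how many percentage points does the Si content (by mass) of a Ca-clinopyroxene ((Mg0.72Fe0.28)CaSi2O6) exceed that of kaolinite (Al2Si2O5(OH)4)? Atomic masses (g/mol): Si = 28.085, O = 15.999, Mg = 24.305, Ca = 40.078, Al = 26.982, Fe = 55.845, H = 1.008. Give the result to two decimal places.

3.16 percentage points

M((Mg0.72Fe0.28)CaSi2O6) = 225.378 g/mol, so wt% Si = 56.170/225.378 × 100 = 24.92%.
M(Al2Si2O5(OH)4) = 258.157 g/mol, so wt% Si = 56.170/258.157 × 100 = 21.76%.
24.92 − 21.76 = 3.16 pp.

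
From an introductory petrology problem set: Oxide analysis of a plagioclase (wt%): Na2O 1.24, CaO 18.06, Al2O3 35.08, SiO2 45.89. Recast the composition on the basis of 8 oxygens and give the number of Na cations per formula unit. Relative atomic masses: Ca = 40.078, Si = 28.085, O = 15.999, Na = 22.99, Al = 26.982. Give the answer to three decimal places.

0.110 Na apfu

Na2O (M=61.979): mol = 0.02001; Na = 0.04002, O = 0.02001.
CaO (M=56.077): mol = 0.32206; Ca = 0.32206, O = 0.32206.
Al2O3 (M=101.961): mol = 0.34405; Al = 0.68810, O = 1.03215.
SiO2 (M=60.083): mol = 0.76378; Si = 0.76378, O = 1.52756.
ΣO = 2.90178; factor = 8/ΣO = 2.75693.
Na apfu = 0.04002 × 2.75693 = 0.110.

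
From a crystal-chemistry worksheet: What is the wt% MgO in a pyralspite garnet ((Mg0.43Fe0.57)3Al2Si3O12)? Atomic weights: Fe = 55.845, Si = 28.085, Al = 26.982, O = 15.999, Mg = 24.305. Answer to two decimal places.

11.38 wt%

Molar mass of (Mg0.43Fe0.57)3Al2Si3O12 = 1.29×24.305 + 1.71×55.845 + 2×26.982 + 3×28.085 + 12×15.999 = 457.055 g/mol.
Each formula unit contains 1.29 Mg, equivalent to 1.29/1 = 1.2900 mol MgO.
M(MgO) = 1×24.305 + 1×15.999 = 40.304 g/mol.
Mass of MgO per formula unit = 1.2900 × 40.304 = 51.992 g.
MgO wt% = 51.992 / 457.055 × 100 = 11.38%.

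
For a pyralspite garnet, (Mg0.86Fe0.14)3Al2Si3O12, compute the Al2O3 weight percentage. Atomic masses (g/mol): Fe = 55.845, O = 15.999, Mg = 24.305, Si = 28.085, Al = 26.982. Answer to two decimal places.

24.49 wt%

M((Mg0.86Fe0.14)3Al2Si3O12) = 416.369 g/mol; M(Al2O3) = 101.961 g/mol.
Moles Al2O3 per formula unit = 2 Al ÷ 2 = 1.0000.
Al2O3 fraction = (1.0000 × 101.961) / 416.369 = 101.961/416.369 = 0.2449.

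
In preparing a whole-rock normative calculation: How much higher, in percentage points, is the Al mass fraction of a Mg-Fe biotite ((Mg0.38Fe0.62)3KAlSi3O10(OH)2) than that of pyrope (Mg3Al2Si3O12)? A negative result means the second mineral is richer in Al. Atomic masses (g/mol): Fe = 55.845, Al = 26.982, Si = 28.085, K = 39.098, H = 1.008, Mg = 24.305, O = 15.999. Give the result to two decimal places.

Al in (Mg0.38Fe0.62)3KAlSi3O10(OH)2: molar mass 475.918 g/mol; 1×26.982 = 26.982 g → 5.67 wt%.
Al in Mg3Al2Si3O12: molar mass 403.122 g/mol; 2×26.982 = 53.964 g → 13.39 wt%.
Difference = 5.67 − 13.39 = -7.72 percentage points.

-7.72 percentage points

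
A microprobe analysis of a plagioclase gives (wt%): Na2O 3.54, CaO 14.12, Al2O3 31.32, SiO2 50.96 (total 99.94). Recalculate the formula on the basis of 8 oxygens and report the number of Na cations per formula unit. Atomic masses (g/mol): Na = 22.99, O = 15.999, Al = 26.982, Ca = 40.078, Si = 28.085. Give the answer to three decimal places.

0.312 Na apfu

Na2O (M=61.979): mol = 0.05712; Na = 0.11424, O = 0.05712.
CaO (M=56.077): mol = 0.25180; Ca = 0.25180, O = 0.25180.
Al2O3 (M=101.961): mol = 0.30718; Al = 0.61436, O = 0.92154.
SiO2 (M=60.083): mol = 0.84816; Si = 0.84816, O = 1.69632.
ΣO = 2.92678; factor = 8/ΣO = 2.73338.
Na apfu = 0.11424 × 2.73338 = 0.312.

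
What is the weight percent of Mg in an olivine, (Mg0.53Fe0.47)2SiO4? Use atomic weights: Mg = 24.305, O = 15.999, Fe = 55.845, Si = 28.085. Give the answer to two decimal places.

15.12 wt%

Molar mass of (Mg0.53Fe0.47)2SiO4: 1.06·24.305 + 0.94·55.845 + 1·28.085 + 4·15.999 = 170.339 g/mol.
Mass of Mg per formula unit: 1.06 × 24.305 = 25.763 g.
Weight fraction Mg = 25.763 / 170.339 = 0.1512.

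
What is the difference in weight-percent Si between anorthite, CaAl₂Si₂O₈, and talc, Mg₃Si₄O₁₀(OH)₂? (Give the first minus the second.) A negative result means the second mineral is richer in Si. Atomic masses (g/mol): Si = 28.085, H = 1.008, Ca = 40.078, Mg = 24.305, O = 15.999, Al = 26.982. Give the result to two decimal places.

M(CaAl₂Si₂O₈) = 278.204 g/mol, so wt% Si = 56.170/278.204 × 100 = 20.19%.
M(Mg₃Si₄O₁₀(OH)₂) = 379.259 g/mol, so wt% Si = 112.340/379.259 × 100 = 29.62%.
20.19 − 29.62 = -9.43 pp.

-9.43 percentage points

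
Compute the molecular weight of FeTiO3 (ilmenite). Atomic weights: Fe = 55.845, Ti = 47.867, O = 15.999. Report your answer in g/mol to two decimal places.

151.71 g/mol

M = 1*55.845 + 1*47.867 + 3*15.999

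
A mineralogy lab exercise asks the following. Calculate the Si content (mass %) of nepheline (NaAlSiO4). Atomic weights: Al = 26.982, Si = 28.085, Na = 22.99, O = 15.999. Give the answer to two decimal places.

19.77 mass %

Formula mass = 1*22.99 + 1*26.982 + 1*28.085 + 4*15.999 = 142.053 g/mol, of which 28.085 g is Si.
So Si makes up 28.085/142.053 = 0.1977 of the mass, i.e. 19.77%.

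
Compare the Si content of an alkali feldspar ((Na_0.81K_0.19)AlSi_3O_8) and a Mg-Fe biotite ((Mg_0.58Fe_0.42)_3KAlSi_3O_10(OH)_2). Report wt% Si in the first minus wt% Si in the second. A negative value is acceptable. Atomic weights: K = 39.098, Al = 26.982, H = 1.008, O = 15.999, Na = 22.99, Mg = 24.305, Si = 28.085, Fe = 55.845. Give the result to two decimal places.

13.32 percentage points

Si in (Na_0.81K_0.19)AlSi_3O_8: molar mass 265.280 g/mol; 3×28.085 = 84.255 g → 31.76 wt%.
Si in (Mg_0.58Fe_0.42)_3KAlSi_3O_10(OH)_2: molar mass 456.994 g/mol; 3×28.085 = 84.255 g → 18.44 wt%.
Difference = 31.76 − 18.44 = 13.32 percentage points.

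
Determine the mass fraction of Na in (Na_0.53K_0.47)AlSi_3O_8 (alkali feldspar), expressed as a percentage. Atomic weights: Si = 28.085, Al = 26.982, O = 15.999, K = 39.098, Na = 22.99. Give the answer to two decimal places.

4.52 mass %

M((Na_0.53K_0.47)AlSi_3O_8) = 269.790 g/mol.
Na contributes 0.53 × 22.99 = 12.185 g per mole.
12.185/269.790 = 0.0452 → 4.52%.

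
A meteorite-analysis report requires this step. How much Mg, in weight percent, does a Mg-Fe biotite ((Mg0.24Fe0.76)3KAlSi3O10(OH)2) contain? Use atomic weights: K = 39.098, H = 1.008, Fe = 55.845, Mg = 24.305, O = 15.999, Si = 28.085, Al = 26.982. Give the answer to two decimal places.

3.58 weight percent

Formula mass = 0.72·24.305 + 2.28·55.845 + 1·39.098 + 1·26.982 + 3·28.085 + 12·15.999 + 2·1.008 = 489.165 g/mol, of which 17.500 g is Mg.
So Mg makes up 17.500/489.165 = 0.0358 of the mass, i.e. 3.58%.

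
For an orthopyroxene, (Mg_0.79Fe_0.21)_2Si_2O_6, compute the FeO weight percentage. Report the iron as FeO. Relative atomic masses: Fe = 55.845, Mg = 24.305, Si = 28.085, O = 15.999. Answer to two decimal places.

14.10 wt%

Molar mass of (Mg_0.79Fe_0.21)_2Si_2O_6 = 1.58·24.305 + 0.42·55.845 + 2·28.085 + 6·15.999 = 214.021 g/mol.
Each formula unit contains 0.42 Fe, equivalent to 0.42/1 = 0.4200 mol FeO.
M(FeO) = 1×55.845 + 1×15.999 = 71.844 g/mol.
Mass of FeO per formula unit = 0.4200 × 71.844 = 30.174 g.
FeO wt% = 30.174 / 214.021 × 100 = 14.10%.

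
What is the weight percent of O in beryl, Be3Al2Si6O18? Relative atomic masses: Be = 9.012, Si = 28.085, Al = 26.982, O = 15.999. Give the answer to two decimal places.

53.58 mass %

M(Be3Al2Si6O18) = 537.492 g/mol.
O contributes 18 × 15.999 = 287.982 g per mole.
287.982/537.492 = 0.5358 → 53.58%.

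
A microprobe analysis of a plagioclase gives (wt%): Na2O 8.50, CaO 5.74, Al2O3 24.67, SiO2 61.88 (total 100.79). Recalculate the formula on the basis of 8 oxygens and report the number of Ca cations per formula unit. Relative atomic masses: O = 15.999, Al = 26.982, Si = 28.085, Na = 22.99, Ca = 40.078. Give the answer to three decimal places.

8.50 wt% Na2O ÷ 61.979 g/mol = 0.13714 mol, giving 0.27428 Na and 0.13714 O.
5.74 wt% CaO ÷ 56.077 g/mol = 0.10236 mol, giving 0.10236 Ca and 0.10236 O.
24.67 wt% Al2O3 ÷ 101.961 g/mol = 0.24196 mol, giving 0.48392 Al and 0.72588 O.
61.88 wt% SiO2 ÷ 60.083 g/mol = 1.02991 mol, giving 1.02991 Si and 2.05982 O.
Oxygen sums to 3.02520; scaling by 8/3.02520 = 2.64445 puts the formula on 8 O.
Ca: 0.10236 × 2.64445 = 0.271 atoms per formula unit.

0.271 Ca apfu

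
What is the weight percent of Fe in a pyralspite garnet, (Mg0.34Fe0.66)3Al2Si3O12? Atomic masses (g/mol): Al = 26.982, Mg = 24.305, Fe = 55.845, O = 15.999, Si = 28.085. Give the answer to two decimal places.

Molar mass of (Mg0.34Fe0.66)3Al2Si3O12: 1.02·24.305 + 1.98·55.845 + 2·26.982 + 3·28.085 + 12·15.999 = 465.571 g/mol.
Mass of Fe per formula unit: 1.98 × 55.845 = 110.573 g.
Weight fraction Fe = 110.573 / 465.571 = 0.2375.

23.75 weight percent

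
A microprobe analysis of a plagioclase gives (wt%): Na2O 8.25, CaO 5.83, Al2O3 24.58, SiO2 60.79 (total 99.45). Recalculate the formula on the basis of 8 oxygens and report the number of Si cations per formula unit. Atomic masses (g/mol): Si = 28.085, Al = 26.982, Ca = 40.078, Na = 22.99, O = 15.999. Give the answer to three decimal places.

Na2O (M=61.979): mol = 0.13311; Na = 0.26622, O = 0.13311.
CaO (M=56.077): mol = 0.10396; Ca = 0.10396, O = 0.10396.
Al2O3 (M=101.961): mol = 0.24107; Al = 0.48214, O = 0.72321.
SiO2 (M=60.083): mol = 1.01177; Si = 1.01177, O = 2.02354.
ΣO = 2.98382; factor = 8/ΣO = 2.68113.
Si apfu = 1.01177 × 2.68113 = 2.713.

2.713 Si apfu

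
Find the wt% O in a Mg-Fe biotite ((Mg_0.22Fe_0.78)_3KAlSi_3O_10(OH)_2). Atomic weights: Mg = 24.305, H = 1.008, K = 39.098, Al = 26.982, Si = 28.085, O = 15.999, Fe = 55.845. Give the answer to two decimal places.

Molar mass of (Mg_0.22Fe_0.78)_3KAlSi_3O_10(OH)_2: 0.66×24.305 + 2.34×55.845 + 1×39.098 + 1×26.982 + 3×28.085 + 12×15.999 + 2×1.008 = 491.058 g/mol.
Mass of O per formula unit: 12 × 15.999 = 191.988 g.
Weight fraction O = 191.988 / 491.058 = 0.3910.

39.10 wt%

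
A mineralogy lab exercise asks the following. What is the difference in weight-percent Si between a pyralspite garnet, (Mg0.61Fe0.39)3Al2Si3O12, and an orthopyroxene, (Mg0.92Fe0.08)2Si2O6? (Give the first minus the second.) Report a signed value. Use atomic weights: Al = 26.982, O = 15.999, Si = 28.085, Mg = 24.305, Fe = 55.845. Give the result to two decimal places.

Si in (Mg0.61Fe0.39)3Al2Si3O12: molar mass 440.024 g/mol; 3×28.085 = 84.255 g → 19.15 wt%.
Si in (Mg0.92Fe0.08)2Si2O6: molar mass 205.820 g/mol; 2×28.085 = 56.170 g → 27.29 wt%.
Difference = 19.15 − 27.29 = -8.14 percentage points.

-8.14 percentage points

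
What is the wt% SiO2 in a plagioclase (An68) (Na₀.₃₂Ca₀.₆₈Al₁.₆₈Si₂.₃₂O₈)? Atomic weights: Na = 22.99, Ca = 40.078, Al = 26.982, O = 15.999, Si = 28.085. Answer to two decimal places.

51.04 wt%

Formula mass = 273.089 g/mol.
2.32 Si → 2.3200 mol SiO2 per formula unit; M(SiO2) = 60.083, so SiO2 mass = 139.393 g.
139.393/273.089 × 100 = 51.04 wt%.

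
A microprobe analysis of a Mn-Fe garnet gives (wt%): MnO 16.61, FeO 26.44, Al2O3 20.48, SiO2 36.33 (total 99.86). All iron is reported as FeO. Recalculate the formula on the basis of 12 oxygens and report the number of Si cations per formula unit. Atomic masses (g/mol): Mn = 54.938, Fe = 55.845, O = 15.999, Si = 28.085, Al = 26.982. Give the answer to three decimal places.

3.006 Si apfu

16.61 wt% MnO ÷ 70.937 g/mol = 0.23415 mol, giving 0.23415 Mn and 0.23415 O.
26.44 wt% FeO ÷ 71.844 g/mol = 0.36802 mol, giving 0.36802 Fe and 0.36802 O.
20.48 wt% Al2O3 ÷ 101.961 g/mol = 0.20086 mol, giving 0.40172 Al and 0.60258 O.
36.33 wt% SiO2 ÷ 60.083 g/mol = 0.60466 mol, giving 0.60466 Si and 1.20932 O.
Oxygen sums to 2.41407; scaling by 12/2.41407 = 4.97086 puts the formula on 12 O.
Si: 0.60466 × 4.97086 = 3.006 atoms per formula unit.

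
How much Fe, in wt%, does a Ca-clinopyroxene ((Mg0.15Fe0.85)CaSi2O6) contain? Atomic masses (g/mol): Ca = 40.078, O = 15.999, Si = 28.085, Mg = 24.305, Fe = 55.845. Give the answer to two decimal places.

19.51 wt%

M((Mg0.15Fe0.85)CaSi2O6) = 243.356 g/mol.
Fe contributes 0.85 × 55.845 = 47.468 g per mole.
47.468/243.356 = 0.1951 → 19.51%.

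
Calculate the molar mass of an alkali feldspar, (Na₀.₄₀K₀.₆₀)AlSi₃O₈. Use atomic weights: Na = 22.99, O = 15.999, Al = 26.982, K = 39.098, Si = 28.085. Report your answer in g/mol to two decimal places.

M = 0.40*22.99 + 0.60*39.098 + 1*26.982 + 3*28.085 + 8*15.999

271.88 g/mol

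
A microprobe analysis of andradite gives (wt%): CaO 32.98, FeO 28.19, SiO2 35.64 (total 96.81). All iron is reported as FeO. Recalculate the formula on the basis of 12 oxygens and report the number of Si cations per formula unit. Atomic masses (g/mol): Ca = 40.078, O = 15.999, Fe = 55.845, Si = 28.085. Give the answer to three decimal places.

CaO: 32.98/56.077 = 0.58812 mol → 0.58812 mol Ca, 0.58812 mol O.
FeO: 28.19/71.844 = 0.39238 mol → 0.39238 mol Fe, 0.39238 mol O.
SiO2: 35.64/60.083 = 0.59318 mol → 0.59318 mol Si, 1.18636 mol O.
Total oxygen = 2.16686 mol. Normalization factor = 12/2.16686 = 5.53797.
Si per 12 O = 0.59318 × 5.53797 = 3.285.

3.285 Si apfu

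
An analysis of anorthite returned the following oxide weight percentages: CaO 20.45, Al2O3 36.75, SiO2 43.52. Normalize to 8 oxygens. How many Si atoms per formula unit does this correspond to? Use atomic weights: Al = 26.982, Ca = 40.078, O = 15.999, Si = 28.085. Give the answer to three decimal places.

2.002 Si apfu

CaO: 20.45/56.077 = 0.36468 mol → 0.36468 mol Ca, 0.36468 mol O.
Al2O3: 36.75/101.961 = 0.36043 mol → 0.72086 mol Al, 1.08129 mol O.
SiO2: 43.52/60.083 = 0.72433 mol → 0.72433 mol Si, 1.44866 mol O.
Total oxygen = 2.89463 mol. Normalization factor = 8/2.89463 = 2.76374.
Si per 8 O = 0.72433 × 2.76374 = 2.002.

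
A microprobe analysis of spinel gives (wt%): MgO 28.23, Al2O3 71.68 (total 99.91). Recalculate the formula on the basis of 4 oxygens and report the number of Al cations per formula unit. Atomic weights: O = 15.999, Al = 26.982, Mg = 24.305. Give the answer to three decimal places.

28.23 wt% MgO ÷ 40.304 g/mol = 0.70043 mol, giving 0.70043 Mg and 0.70043 O.
71.68 wt% Al2O3 ÷ 101.961 g/mol = 0.70301 mol, giving 1.40602 Al and 2.10903 O.
Oxygen sums to 2.80946; scaling by 4/2.80946 = 1.42376 puts the formula on 4 O.
Al: 1.40602 × 1.42376 = 2.002 atoms per formula unit.

2.002 Al apfu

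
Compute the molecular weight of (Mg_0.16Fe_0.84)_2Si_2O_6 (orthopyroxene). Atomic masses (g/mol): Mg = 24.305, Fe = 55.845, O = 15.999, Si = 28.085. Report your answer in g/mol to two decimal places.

253.76 g/mol

M = 0.32(24.305) + 1.68(55.845) + 2(28.085) + 6(15.999)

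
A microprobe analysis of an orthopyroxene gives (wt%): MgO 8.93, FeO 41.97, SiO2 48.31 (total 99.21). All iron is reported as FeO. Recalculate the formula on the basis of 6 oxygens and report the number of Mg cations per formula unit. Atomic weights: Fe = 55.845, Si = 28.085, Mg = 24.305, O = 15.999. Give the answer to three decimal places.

0.551 Mg apfu

MgO (M=40.304): mol = 0.22157; Mg = 0.22157, O = 0.22157.
FeO (M=71.844): mol = 0.58418; Fe = 0.58418, O = 0.58418.
SiO2 (M=60.083): mol = 0.80405; Si = 0.80405, O = 1.60810.
ΣO = 2.41385; factor = 6/ΣO = 2.48566.
Mg apfu = 0.22157 × 2.48566 = 0.551.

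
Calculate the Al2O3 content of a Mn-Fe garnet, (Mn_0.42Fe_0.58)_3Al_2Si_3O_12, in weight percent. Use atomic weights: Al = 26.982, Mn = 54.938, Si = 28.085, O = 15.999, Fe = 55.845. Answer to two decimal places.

M((Mn_0.42Fe_0.58)_3Al_2Si_3O_12) = 496.599 g/mol; M(Al2O3) = 101.961 g/mol.
Moles Al2O3 per formula unit = 2 Al ÷ 2 = 1.0000.
Al2O3 fraction = (1.0000 × 101.961) / 496.599 = 101.961/496.599 = 0.2053.

20.53 wt%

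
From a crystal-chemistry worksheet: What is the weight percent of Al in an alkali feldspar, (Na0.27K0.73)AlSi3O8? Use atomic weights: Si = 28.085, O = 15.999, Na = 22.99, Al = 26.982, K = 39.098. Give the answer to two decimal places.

Molar mass of (Na0.27K0.73)AlSi3O8: 0.27*22.99 + 0.73*39.098 + 1*26.982 + 3*28.085 + 8*15.999 = 273.978 g/mol.
Mass of Al per formula unit: 1 × 26.982 = 26.982 g.
Weight fraction Al = 26.982 / 273.978 = 0.0985.

9.85 weight percent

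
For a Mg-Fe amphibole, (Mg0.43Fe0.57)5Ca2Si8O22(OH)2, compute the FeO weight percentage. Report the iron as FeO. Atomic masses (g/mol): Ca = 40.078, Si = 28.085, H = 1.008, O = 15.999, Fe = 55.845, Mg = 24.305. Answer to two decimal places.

22.69 wt%

Formula mass = 902.242 g/mol.
2.85 Fe → 2.8500 mol FeO per formula unit; M(FeO) = 71.844, so FeO mass = 204.755 g.
204.755/902.242 × 100 = 22.69 wt%.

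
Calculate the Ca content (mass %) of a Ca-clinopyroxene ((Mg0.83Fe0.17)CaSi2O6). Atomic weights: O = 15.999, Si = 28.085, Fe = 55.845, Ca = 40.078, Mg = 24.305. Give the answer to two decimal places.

Molar mass of (Mg0.83Fe0.17)CaSi2O6: 0.83*24.305 + 0.17*55.845 + 1*40.078 + 2*28.085 + 6*15.999 = 221.909 g/mol.
Mass of Ca per formula unit: 1 × 40.078 = 40.078 g.
Weight fraction Ca = 40.078 / 221.909 = 0.1806.

18.06 mass %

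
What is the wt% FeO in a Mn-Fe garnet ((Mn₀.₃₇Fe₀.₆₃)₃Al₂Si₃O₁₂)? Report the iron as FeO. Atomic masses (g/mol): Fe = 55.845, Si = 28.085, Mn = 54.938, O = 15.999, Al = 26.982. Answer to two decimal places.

27.34 wt%

Molar mass of (Mn₀.₃₇Fe₀.₆₃)₃Al₂Si₃O₁₂ = 1.11×54.938 + 1.89×55.845 + 2×26.982 + 3×28.085 + 12×15.999 = 496.735 g/mol.
Each formula unit contains 1.89 Fe, equivalent to 1.89/1 = 1.8900 mol FeO.
M(FeO) = 1×55.845 + 1×15.999 = 71.844 g/mol.
Mass of FeO per formula unit = 1.8900 × 71.844 = 135.785 g.
FeO wt% = 135.785 / 496.735 × 100 = 27.34%.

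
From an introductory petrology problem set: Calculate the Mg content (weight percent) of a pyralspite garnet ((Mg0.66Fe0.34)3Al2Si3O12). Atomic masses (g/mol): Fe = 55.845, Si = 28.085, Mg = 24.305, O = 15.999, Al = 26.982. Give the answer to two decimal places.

11.06 weight percent

Molar mass of (Mg0.66Fe0.34)3Al2Si3O12: 1.98·24.305 + 1.02·55.845 + 2·26.982 + 3·28.085 + 12·15.999 = 435.293 g/mol.
Mass of Mg per formula unit: 1.98 × 24.305 = 48.124 g.
Weight fraction Mg = 48.124 / 435.293 = 0.1106.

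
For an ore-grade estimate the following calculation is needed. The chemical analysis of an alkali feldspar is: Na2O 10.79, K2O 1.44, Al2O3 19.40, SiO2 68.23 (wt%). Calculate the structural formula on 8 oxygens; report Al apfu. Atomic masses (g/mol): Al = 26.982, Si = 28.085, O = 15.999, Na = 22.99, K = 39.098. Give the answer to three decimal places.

1.004 Al apfu

10.79 wt% Na2O ÷ 61.979 g/mol = 0.17409 mol, giving 0.34818 Na and 0.17409 O.
1.44 wt% K2O ÷ 94.195 g/mol = 0.01529 mol, giving 0.03058 K and 0.01529 O.
19.40 wt% Al2O3 ÷ 101.961 g/mol = 0.19027 mol, giving 0.38054 Al and 0.57081 O.
68.23 wt% SiO2 ÷ 60.083 g/mol = 1.13560 mol, giving 1.13560 Si and 2.27120 O.
Oxygen sums to 3.03139; scaling by 8/3.03139 = 2.63905 puts the formula on 8 O.
Al: 0.38054 × 2.63905 = 1.004 atoms per formula unit.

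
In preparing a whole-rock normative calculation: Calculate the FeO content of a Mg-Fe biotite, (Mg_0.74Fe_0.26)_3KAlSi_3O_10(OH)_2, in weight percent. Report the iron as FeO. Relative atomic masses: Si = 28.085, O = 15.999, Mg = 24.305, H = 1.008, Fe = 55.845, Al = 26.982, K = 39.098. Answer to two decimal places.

12.68 wt%

Molar mass of (Mg_0.74Fe_0.26)_3KAlSi_3O_10(OH)_2 = 2.22*24.305 + 0.78*55.845 + 1*39.098 + 1*26.982 + 3*28.085 + 12*15.999 + 2*1.008 = 441.855 g/mol.
Each formula unit contains 0.78 Fe, equivalent to 0.78/1 = 0.7800 mol FeO.
M(FeO) = 1×55.845 + 1×15.999 = 71.844 g/mol.
Mass of FeO per formula unit = 0.7800 × 71.844 = 56.038 g.
FeO wt% = 56.038 / 441.855 × 100 = 12.68%.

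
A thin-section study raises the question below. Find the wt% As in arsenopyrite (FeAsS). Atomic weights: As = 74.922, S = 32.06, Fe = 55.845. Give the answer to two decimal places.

46.01 wt%

Formula mass = 1*55.845 + 1*74.922 + 1*32.06 = 162.827 g/mol, of which 74.922 g is As.
So As makes up 74.922/162.827 = 0.4601 of the mass, i.e. 46.01%.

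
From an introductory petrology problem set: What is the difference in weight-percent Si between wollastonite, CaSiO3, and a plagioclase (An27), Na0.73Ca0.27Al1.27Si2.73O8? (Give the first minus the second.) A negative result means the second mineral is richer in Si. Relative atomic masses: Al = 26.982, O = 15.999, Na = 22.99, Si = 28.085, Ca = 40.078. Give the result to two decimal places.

M(CaSiO3) = 116.160 g/mol, so wt% Si = 28.085/116.160 × 100 = 24.18%.
M(Na0.73Ca0.27Al1.27Si2.73O8) = 266.535 g/mol, so wt% Si = 76.672/266.535 × 100 = 28.77%.
24.18 − 28.77 = -4.59 pp.

-4.59 percentage points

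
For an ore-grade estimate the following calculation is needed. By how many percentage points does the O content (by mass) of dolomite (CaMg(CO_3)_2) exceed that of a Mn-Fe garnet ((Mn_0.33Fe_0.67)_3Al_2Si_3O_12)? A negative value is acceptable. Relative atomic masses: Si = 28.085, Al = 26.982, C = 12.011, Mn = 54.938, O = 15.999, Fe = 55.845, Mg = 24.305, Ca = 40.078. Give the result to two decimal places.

M(CaMg(CO_3)_2) = 184.399 g/mol, so wt% O = 95.994/184.399 × 100 = 52.06%.
M((Mn_0.33Fe_0.67)_3Al_2Si_3O_12) = 496.844 g/mol, so wt% O = 191.988/496.844 × 100 = 38.64%.
52.06 − 38.64 = 13.42 pp.

13.42 percentage points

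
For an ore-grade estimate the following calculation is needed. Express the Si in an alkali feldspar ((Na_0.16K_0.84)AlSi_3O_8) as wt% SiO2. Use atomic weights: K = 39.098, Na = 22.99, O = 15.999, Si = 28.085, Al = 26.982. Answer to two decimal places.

65.37 wt%

Molar mass of (Na_0.16K_0.84)AlSi_3O_8 = 0.16×22.99 + 0.84×39.098 + 1×26.982 + 3×28.085 + 8×15.999 = 275.750 g/mol.
Each formula unit contains 3 Si, equivalent to 3/1 = 3.0000 mol SiO2.
M(SiO2) = 1×28.085 + 2×15.999 = 60.083 g/mol.
Mass of SiO2 per formula unit = 3.0000 × 60.083 = 180.249 g.
SiO2 wt% = 180.249 / 275.750 × 100 = 65.37%.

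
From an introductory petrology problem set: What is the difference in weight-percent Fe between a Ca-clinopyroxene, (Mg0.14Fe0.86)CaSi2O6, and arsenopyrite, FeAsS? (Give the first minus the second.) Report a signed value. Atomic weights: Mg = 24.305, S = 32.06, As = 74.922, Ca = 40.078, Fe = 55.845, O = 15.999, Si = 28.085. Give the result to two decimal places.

-14.59 percentage points

Fe in (Mg0.14Fe0.86)CaSi2O6: molar mass 243.671 g/mol; 0.86×55.845 = 48.027 g → 19.71 wt%.
Fe in FeAsS: molar mass 162.827 g/mol; 1×55.845 = 55.845 g → 34.30 wt%.
Difference = 19.71 − 34.30 = -14.59 percentage points.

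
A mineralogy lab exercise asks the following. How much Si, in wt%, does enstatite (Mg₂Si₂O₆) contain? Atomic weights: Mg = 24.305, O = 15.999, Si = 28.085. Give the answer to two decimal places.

27.98 wt%

Formula mass = 2×24.305 + 2×28.085 + 6×15.999 = 200.774 g/mol, of which 56.170 g is Si.
So Si makes up 56.170/200.774 = 0.2798 of the mass, i.e. 27.98%.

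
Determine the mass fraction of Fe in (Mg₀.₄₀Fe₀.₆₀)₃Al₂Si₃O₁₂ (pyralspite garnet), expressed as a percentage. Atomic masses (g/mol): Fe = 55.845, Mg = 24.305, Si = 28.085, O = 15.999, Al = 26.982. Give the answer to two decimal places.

21.86 wt%

Formula mass = 1.20×24.305 + 1.80×55.845 + 2×26.982 + 3×28.085 + 12×15.999 = 459.894 g/mol, of which 100.521 g is Fe.
So Fe makes up 100.521/459.894 = 0.2186 of the mass, i.e. 21.86%.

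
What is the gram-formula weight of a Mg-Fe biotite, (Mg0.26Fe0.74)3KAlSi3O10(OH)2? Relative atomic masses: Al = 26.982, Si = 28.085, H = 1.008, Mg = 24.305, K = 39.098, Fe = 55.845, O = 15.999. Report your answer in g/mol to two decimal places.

Mg: 0.78 × 24.305 = 18.9579
Fe: 2.22 × 55.845 = 123.9759
K: 1 × 39.098 = 39.0980
Al: 1 × 26.982 = 26.9820
Si: 3 × 28.085 = 84.2550
O: 12 × 15.999 = 191.9880
H: 2 × 1.008 = 2.0160
Summing the contributions gives the formula mass.

487.27 g/mol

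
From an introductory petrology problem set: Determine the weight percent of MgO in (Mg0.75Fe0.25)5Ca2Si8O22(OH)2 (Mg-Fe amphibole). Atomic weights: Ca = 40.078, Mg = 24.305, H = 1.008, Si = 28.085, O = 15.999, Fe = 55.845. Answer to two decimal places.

Molar mass of (Mg0.75Fe0.25)5Ca2Si8O22(OH)2 = 3.75×24.305 + 1.25×55.845 + 2×40.078 + 8×28.085 + 24×15.999 + 2×1.008 = 851.778 g/mol.
Each formula unit contains 3.75 Mg, equivalent to 3.75/1 = 3.7500 mol MgO.
M(MgO) = 1×24.305 + 1×15.999 = 40.304 g/mol.
Mass of MgO per formula unit = 3.7500 × 40.304 = 151.140 g.
MgO wt% = 151.140 / 851.778 × 100 = 17.74%.

17.74 wt%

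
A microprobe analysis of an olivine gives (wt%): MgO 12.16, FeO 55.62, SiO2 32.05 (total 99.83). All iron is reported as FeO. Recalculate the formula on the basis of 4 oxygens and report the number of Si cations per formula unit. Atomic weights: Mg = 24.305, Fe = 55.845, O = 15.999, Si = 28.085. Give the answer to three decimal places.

0.996 Si apfu

MgO: 12.16/40.304 = 0.30171 mol → 0.30171 mol Mg, 0.30171 mol O.
FeO: 55.62/71.844 = 0.77418 mol → 0.77418 mol Fe, 0.77418 mol O.
SiO2: 32.05/60.083 = 0.53343 mol → 0.53343 mol Si, 1.06686 mol O.
Total oxygen = 2.14275 mol. Normalization factor = 4/2.14275 = 1.86676.
Si per 4 O = 0.53343 × 1.86676 = 0.996.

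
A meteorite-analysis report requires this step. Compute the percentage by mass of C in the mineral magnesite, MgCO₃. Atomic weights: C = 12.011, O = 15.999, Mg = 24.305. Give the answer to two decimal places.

Formula mass = 1·24.305 + 1·12.011 + 3·15.999 = 84.313 g/mol, of which 12.011 g is C.
So C makes up 12.011/84.313 = 0.1425 of the mass, i.e. 14.25%.

14.25 wt%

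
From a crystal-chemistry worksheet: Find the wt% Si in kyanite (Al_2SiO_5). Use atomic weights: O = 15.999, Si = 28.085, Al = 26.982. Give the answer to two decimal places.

M(Al_2SiO_5) = 162.044 g/mol.
Si contributes 1 × 28.085 = 28.085 g per mole.
28.085/162.044 = 0.1733 → 17.33%.

17.33 mass %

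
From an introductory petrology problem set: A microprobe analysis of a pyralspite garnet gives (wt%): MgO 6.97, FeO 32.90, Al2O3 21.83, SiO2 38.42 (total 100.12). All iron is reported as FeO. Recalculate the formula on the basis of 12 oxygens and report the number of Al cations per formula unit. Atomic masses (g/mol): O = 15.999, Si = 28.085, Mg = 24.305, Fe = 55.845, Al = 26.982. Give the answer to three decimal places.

2.013 Al apfu

MgO (M=40.304): mol = 0.17294; Mg = 0.17294, O = 0.17294.
FeO (M=71.844): mol = 0.45794; Fe = 0.45794, O = 0.45794.
Al2O3 (M=101.961): mol = 0.21410; Al = 0.42820, O = 0.64230.
SiO2 (M=60.083): mol = 0.63945; Si = 0.63945, O = 1.27890.
ΣO = 2.55208; factor = 12/ΣO = 4.70205.
Al apfu = 0.42820 × 4.70205 = 2.013.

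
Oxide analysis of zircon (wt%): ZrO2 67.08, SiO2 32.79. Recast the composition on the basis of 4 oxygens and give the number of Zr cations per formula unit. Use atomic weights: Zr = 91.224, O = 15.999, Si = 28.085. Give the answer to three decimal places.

67.08 wt% ZrO2 ÷ 123.222 g/mol = 0.54438 mol, giving 0.54438 Zr and 1.08876 O.
32.79 wt% SiO2 ÷ 60.083 g/mol = 0.54575 mol, giving 0.54575 Si and 1.09150 O.
Oxygen sums to 2.18026; scaling by 4/2.18026 = 1.83464 puts the formula on 4 O.
Zr: 0.54438 × 1.83464 = 0.999 atoms per formula unit.

0.999 Zr apfu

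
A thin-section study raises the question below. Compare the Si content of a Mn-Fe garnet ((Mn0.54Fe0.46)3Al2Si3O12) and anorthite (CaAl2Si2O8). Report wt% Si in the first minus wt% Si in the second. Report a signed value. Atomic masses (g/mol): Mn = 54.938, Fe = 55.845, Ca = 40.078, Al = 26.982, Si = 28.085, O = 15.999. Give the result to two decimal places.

M((Mn0.54Fe0.46)3Al2Si3O12) = 496.273 g/mol, so wt% Si = 84.255/496.273 × 100 = 16.98%.
M(CaAl2Si2O8) = 278.204 g/mol, so wt% Si = 56.170/278.204 × 100 = 20.19%.
16.98 − 20.19 = -3.21 pp.

-3.21 percentage points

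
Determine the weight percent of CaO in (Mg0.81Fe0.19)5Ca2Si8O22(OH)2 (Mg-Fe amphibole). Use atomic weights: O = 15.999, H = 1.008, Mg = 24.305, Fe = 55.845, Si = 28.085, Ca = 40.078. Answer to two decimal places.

13.31 wt%

M((Mg0.81Fe0.19)5Ca2Si8O22(OH)2) = 842.316 g/mol; M(CaO) = 56.077 g/mol.
Moles CaO per formula unit = 2 Ca ÷ 1 = 2.0000.
CaO fraction = (2.0000 × 56.077) / 842.316 = 112.154/842.316 = 0.1331.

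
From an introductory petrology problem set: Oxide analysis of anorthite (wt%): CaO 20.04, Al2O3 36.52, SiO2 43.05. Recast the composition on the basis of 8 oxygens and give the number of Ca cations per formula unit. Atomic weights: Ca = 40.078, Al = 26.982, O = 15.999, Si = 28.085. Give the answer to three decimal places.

20.04 wt% CaO ÷ 56.077 g/mol = 0.35737 mol, giving 0.35737 Ca and 0.35737 O.
36.52 wt% Al2O3 ÷ 101.961 g/mol = 0.35818 mol, giving 0.71636 Al and 1.07454 O.
43.05 wt% SiO2 ÷ 60.083 g/mol = 0.71651 mol, giving 0.71651 Si and 1.43302 O.
Oxygen sums to 2.86493; scaling by 8/2.86493 = 2.79239 puts the formula on 8 O.
Ca: 0.35737 × 2.79239 = 0.998 atoms per formula unit.

0.998 Ca apfu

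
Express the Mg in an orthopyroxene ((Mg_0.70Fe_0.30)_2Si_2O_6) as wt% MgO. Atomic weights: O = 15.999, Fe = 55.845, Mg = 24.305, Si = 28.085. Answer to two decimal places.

25.68 wt%

M((Mg_0.70Fe_0.30)_2Si_2O_6) = 219.698 g/mol; M(MgO) = 40.304 g/mol.
Moles MgO per formula unit = 1.40 Mg ÷ 1 = 1.4000.
MgO fraction = (1.4000 × 40.304) / 219.698 = 56.426/219.698 = 0.2568.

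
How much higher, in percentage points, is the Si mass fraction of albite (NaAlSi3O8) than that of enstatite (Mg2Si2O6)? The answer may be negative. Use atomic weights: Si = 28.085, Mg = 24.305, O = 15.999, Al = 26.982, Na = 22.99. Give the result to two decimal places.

4.15 percentage points

Si in NaAlSi3O8: molar mass 262.219 g/mol; 3×28.085 = 84.255 g → 32.13 wt%.
Si in Mg2Si2O6: molar mass 200.774 g/mol; 2×28.085 = 56.170 g → 27.98 wt%.
Difference = 32.13 − 27.98 = 4.15 percentage points.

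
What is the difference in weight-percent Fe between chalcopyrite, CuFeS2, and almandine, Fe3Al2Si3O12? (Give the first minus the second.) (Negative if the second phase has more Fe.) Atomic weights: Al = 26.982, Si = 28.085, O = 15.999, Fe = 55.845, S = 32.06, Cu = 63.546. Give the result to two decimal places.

-3.23 percentage points

Fe in CuFeS2: molar mass 183.511 g/mol; 1×55.845 = 55.845 g → 30.43 wt%.
Fe in Fe3Al2Si3O12: molar mass 497.742 g/mol; 3×55.845 = 167.535 g → 33.66 wt%.
Difference = 30.43 − 33.66 = -3.23 percentage points.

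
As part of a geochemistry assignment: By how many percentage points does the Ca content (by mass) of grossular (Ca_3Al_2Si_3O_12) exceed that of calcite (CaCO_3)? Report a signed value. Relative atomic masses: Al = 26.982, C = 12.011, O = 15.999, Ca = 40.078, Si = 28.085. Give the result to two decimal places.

-13.35 percentage points

First mineral: 120.234 g Ca in 450.441 g formula = 26.69 wt% Ca.
Second mineral: 40.078 g Ca in 100.086 g formula = 40.04 wt% Ca.
26.69% − 40.04% gives a difference of -13.35 percentage points.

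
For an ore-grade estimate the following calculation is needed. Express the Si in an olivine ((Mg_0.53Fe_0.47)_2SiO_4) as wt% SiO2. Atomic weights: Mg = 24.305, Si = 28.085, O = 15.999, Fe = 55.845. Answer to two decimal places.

Molar mass of (Mg_0.53Fe_0.47)_2SiO_4 = 1.06*24.305 + 0.94*55.845 + 1*28.085 + 4*15.999 = 170.339 g/mol.
Each formula unit contains 1 Si, equivalent to 1/1 = 1.0000 mol SiO2.
M(SiO2) = 1×28.085 + 2×15.999 = 60.083 g/mol.
Mass of SiO2 per formula unit = 1.0000 × 60.083 = 60.083 g.
SiO2 wt% = 60.083 / 170.339 × 100 = 35.27%.

35.27 wt%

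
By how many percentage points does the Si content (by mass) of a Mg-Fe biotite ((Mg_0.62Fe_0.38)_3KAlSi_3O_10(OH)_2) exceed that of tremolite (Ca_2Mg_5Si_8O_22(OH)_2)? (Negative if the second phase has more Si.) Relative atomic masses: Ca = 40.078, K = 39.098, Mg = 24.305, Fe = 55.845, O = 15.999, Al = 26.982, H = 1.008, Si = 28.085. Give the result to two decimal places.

-9.07 percentage points

First mineral: 84.255 g Si in 453.210 g formula = 18.59 wt% Si.
Second mineral: 224.680 g Si in 812.353 g formula = 27.66 wt% Si.
18.59% − 27.66% gives a difference of -9.07 percentage points.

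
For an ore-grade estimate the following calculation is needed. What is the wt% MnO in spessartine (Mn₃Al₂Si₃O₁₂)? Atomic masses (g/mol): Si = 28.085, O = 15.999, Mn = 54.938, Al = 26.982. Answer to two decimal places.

M(Mn₃Al₂Si₃O₁₂) = 495.021 g/mol; M(MnO) = 70.937 g/mol.
Moles MnO per formula unit = 3 Mn ÷ 1 = 3.0000.
MnO fraction = (3.0000 × 70.937) / 495.021 = 212.811/495.021 = 0.4299.

42.99 wt%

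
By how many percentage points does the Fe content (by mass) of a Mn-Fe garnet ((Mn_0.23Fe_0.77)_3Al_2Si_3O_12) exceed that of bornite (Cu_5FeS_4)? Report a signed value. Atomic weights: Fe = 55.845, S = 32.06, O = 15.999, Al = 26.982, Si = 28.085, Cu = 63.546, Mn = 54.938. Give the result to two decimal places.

Fe in (Mn_0.23Fe_0.77)_3Al_2Si_3O_12: molar mass 497.116 g/mol; 2.31×55.845 = 129.002 g → 25.95 wt%.
Fe in Cu_5FeS_4: molar mass 501.815 g/mol; 1×55.845 = 55.845 g → 11.13 wt%.
Difference = 25.95 − 11.13 = 14.82 percentage points.

14.82 percentage points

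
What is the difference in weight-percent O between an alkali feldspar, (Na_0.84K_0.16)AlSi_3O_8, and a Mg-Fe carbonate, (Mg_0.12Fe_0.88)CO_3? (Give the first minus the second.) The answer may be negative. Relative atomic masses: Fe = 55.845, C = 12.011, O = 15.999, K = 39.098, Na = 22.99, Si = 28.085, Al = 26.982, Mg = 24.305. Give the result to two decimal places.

First mineral: 127.992 g O in 264.796 g formula = 48.34 wt% O.
Second mineral: 47.997 g O in 112.068 g formula = 42.83 wt% O.
48.34% − 42.83% gives a difference of 5.51 percentage points.

5.51 percentage points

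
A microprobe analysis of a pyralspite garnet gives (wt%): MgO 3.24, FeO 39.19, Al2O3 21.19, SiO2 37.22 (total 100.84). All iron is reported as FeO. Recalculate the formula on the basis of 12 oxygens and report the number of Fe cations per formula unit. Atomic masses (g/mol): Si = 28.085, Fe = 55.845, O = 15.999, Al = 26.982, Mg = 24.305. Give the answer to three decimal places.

3.24 wt% MgO ÷ 40.304 g/mol = 0.08039 mol, giving 0.08039 Mg and 0.08039 O.
39.19 wt% FeO ÷ 71.844 g/mol = 0.54549 mol, giving 0.54549 Fe and 0.54549 O.
21.19 wt% Al2O3 ÷ 101.961 g/mol = 0.20782 mol, giving 0.41564 Al and 0.62346 O.
37.22 wt% SiO2 ÷ 60.083 g/mol = 0.61948 mol, giving 0.61948 Si and 1.23896 O.
Oxygen sums to 2.48830; scaling by 12/2.48830 = 4.82257 puts the formula on 12 O.
Fe: 0.54549 × 4.82257 = 2.631 atoms per formula unit.

2.631 Fe apfu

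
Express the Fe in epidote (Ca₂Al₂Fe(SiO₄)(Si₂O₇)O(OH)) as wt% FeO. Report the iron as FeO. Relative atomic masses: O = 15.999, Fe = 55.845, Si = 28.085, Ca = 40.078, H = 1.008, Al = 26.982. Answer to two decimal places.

14.87 wt%

Molar mass of Ca₂Al₂Fe(SiO₄)(Si₂O₇)O(OH) = 2×40.078 + 2×26.982 + 1×55.845 + 3×28.085 + 13×15.999 + 1×1.008 = 483.215 g/mol.
Each formula unit contains 1 Fe, equivalent to 1/1 = 1.0000 mol FeO.
M(FeO) = 1×55.845 + 1×15.999 = 71.844 g/mol.
Mass of FeO per formula unit = 1.0000 × 71.844 = 71.844 g.
FeO wt% = 71.844 / 483.215 × 100 = 14.87%.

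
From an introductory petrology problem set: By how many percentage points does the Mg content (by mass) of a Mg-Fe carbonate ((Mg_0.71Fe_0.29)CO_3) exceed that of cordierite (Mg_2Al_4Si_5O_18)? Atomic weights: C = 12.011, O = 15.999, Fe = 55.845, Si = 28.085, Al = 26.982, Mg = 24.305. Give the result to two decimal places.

10.15 percentage points

M((Mg_0.71Fe_0.29)CO_3) = 93.460 g/mol, so wt% Mg = 17.257/93.460 × 100 = 18.46%.
M(Mg_2Al_4Si_5O_18) = 584.945 g/mol, so wt% Mg = 48.610/584.945 × 100 = 8.31%.
18.46 − 8.31 = 10.15 pp.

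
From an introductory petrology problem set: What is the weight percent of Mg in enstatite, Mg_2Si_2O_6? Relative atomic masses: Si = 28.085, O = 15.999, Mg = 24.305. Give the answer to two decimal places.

M(Mg_2Si_2O_6) = 200.774 g/mol.
Mg contributes 2 × 24.305 = 48.610 g per mole.
48.610/200.774 = 0.2421 → 24.21%.

24.21 wt%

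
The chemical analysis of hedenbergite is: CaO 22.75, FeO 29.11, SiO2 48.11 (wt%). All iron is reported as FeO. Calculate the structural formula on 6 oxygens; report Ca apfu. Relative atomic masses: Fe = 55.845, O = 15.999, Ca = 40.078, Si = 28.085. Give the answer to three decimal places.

CaO (M=56.077): mol = 0.40569; Ca = 0.40569, O = 0.40569.
FeO (M=71.844): mol = 0.40518; Fe = 0.40518, O = 0.40518.
SiO2 (M=60.083): mol = 0.80073; Si = 0.80073, O = 1.60146.
ΣO = 2.41233; factor = 6/ΣO = 2.48722.
Ca apfu = 0.40569 × 2.48722 = 1.009.

1.009 Ca apfu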